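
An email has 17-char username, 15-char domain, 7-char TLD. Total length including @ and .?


An email address has format: username@domain.tld
Username length: 17
'@' character: 1
Domain length: 15
'.' character: 1
TLD length: 7
Total = 17 + 1 + 15 + 1 + 7 = 41

41


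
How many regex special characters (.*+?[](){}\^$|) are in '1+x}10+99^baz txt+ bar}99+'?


Regex special characters are: . * + ? [ ] ( ) { } \ ^ $ |
Scanning '1+x}10+99^baz txt+ bar}99+':
  pos 1: '+' -> SPECIAL
  pos 3: '}' -> SPECIAL
  pos 6: '+' -> SPECIAL
  pos 9: '^' -> SPECIAL
  pos 17: '+' -> SPECIAL
  pos 22: '}' -> SPECIAL
  pos 25: '+' -> SPECIAL
Special chars found: ['+', '}', '+', '^', '+', '}', '+']
Total: 7

7


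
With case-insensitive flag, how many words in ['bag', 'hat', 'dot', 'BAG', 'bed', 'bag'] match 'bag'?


Case-insensitive matching: compare each word's lowercase form to 'bag'.
  'bag' -> lower='bag' -> MATCH
  'hat' -> lower='hat' -> no
  'dot' -> lower='dot' -> no
  'BAG' -> lower='bag' -> MATCH
  'bed' -> lower='bed' -> no
  'bag' -> lower='bag' -> MATCH
Matches: ['bag', 'BAG', 'bag']
Count: 3

3


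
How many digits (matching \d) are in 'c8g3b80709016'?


\d matches any digit 0-9.
Scanning 'c8g3b80709016':
  pos 1: '8' -> DIGIT
  pos 3: '3' -> DIGIT
  pos 5: '8' -> DIGIT
  pos 6: '0' -> DIGIT
  pos 7: '7' -> DIGIT
  pos 8: '0' -> DIGIT
  pos 9: '9' -> DIGIT
  pos 10: '0' -> DIGIT
  pos 11: '1' -> DIGIT
  pos 12: '6' -> DIGIT
Digits found: ['8', '3', '8', '0', '7', '0', '9', '0', '1', '6']
Total: 10

10


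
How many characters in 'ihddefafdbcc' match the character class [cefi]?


Character class [cefi] matches any of: {c, e, f, i}
Scanning string 'ihddefafdbcc' character by character:
  pos 0: 'i' -> MATCH
  pos 1: 'h' -> no
  pos 2: 'd' -> no
  pos 3: 'd' -> no
  pos 4: 'e' -> MATCH
  pos 5: 'f' -> MATCH
  pos 6: 'a' -> no
  pos 7: 'f' -> MATCH
  pos 8: 'd' -> no
  pos 9: 'b' -> no
  pos 10: 'c' -> MATCH
  pos 11: 'c' -> MATCH
Total matches: 6

6


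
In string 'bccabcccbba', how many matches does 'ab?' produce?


Pattern 'ab?' matches 'a' optionally followed by 'b'.
String: 'bccabcccbba'
Scanning left to right for 'a' then checking next char:
  Match 1: 'ab' (a followed by b)
  Match 2: 'a' (a not followed by b)
Total matches: 2

2


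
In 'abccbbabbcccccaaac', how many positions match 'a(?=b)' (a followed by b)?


Lookahead 'a(?=b)' matches 'a' only when followed by 'b'.
String: 'abccbbabbcccccaaac'
Checking each position where char is 'a':
  pos 0: 'a' -> MATCH (next='b')
  pos 6: 'a' -> MATCH (next='b')
  pos 14: 'a' -> no (next='a')
  pos 15: 'a' -> no (next='a')
  pos 16: 'a' -> no (next='c')
Matching positions: [0, 6]
Count: 2

2


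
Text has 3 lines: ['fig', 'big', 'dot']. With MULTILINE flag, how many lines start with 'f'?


With MULTILINE flag, ^ matches the start of each line.
Lines: ['fig', 'big', 'dot']
Checking which lines start with 'f':
  Line 1: 'fig' -> MATCH
  Line 2: 'big' -> no
  Line 3: 'dot' -> no
Matching lines: ['fig']
Count: 1

1


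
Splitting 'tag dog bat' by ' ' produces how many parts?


Splitting by ' ' breaks the string at each occurrence of the separator.
Text: 'tag dog bat'
Parts after split:
  Part 1: 'tag'
  Part 2: 'dog'
  Part 3: 'bat'
Total parts: 3

3


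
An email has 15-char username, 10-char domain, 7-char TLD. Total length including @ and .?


An email address has format: username@domain.tld
Username length: 15
'@' character: 1
Domain length: 10
'.' character: 1
TLD length: 7
Total = 15 + 1 + 10 + 1 + 7 = 34

34


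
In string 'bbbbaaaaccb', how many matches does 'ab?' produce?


Pattern 'ab?' matches 'a' optionally followed by 'b'.
String: 'bbbbaaaaccb'
Scanning left to right for 'a' then checking next char:
  Match 1: 'a' (a not followed by b)
  Match 2: 'a' (a not followed by b)
  Match 3: 'a' (a not followed by b)
  Match 4: 'a' (a not followed by b)
Total matches: 4

4


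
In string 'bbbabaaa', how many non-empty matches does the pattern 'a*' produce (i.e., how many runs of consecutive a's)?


Pattern 'a*' matches zero or more a's. We want non-empty runs of consecutive a's.
String: 'bbbabaaa'
Walking through the string to find runs of a's:
  Run 1: positions 3-3 -> 'a'
  Run 2: positions 5-7 -> 'aaa'
Non-empty runs found: ['a', 'aaa']
Count: 2

2


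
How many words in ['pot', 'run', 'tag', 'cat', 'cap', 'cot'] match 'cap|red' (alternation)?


Alternation 'cap|red' matches either 'cap' or 'red'.
Checking each word:
  'pot' -> no
  'run' -> no
  'tag' -> no
  'cat' -> no
  'cap' -> MATCH
  'cot' -> no
Matches: ['cap']
Count: 1

1


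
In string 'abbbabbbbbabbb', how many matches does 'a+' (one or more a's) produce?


Pattern 'a+' matches one or more consecutive a's.
String: 'abbbabbbbbabbb'
Scanning for runs of a:
  Match 1: 'a' (length 1)
  Match 2: 'a' (length 1)
  Match 3: 'a' (length 1)
Total matches: 3

3


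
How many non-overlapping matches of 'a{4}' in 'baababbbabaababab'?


Pattern 'a{4}' matches exactly 4 consecutive a's (greedy, non-overlapping).
String: 'baababbbabaababab'
Scanning for runs of a's:
  Run at pos 1: 'aa' (length 2) -> 0 match(es)
  Run at pos 4: 'a' (length 1) -> 0 match(es)
  Run at pos 8: 'a' (length 1) -> 0 match(es)
  Run at pos 10: 'aa' (length 2) -> 0 match(es)
  Run at pos 13: 'a' (length 1) -> 0 match(es)
  Run at pos 15: 'a' (length 1) -> 0 match(es)
Matches found: []
Total: 0

0


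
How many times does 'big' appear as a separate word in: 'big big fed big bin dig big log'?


Scanning each word for exact match 'big':
  Word 1: 'big' -> MATCH
  Word 2: 'big' -> MATCH
  Word 3: 'fed' -> no
  Word 4: 'big' -> MATCH
  Word 5: 'bin' -> no
  Word 6: 'dig' -> no
  Word 7: 'big' -> MATCH
  Word 8: 'log' -> no
Total matches: 4

4


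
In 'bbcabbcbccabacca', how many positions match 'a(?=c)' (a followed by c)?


Lookahead 'a(?=c)' matches 'a' only when followed by 'c'.
String: 'bbcabbcbccabacca'
Checking each position where char is 'a':
  pos 3: 'a' -> no (next='b')
  pos 10: 'a' -> no (next='b')
  pos 12: 'a' -> MATCH (next='c')
Matching positions: [12]
Count: 1

1


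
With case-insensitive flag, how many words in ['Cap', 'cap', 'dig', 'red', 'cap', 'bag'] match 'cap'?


Case-insensitive matching: compare each word's lowercase form to 'cap'.
  'Cap' -> lower='cap' -> MATCH
  'cap' -> lower='cap' -> MATCH
  'dig' -> lower='dig' -> no
  'red' -> lower='red' -> no
  'cap' -> lower='cap' -> MATCH
  'bag' -> lower='bag' -> no
Matches: ['Cap', 'cap', 'cap']
Count: 3

3


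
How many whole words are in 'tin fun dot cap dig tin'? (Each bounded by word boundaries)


Word boundaries (\b) mark the start/end of each word.
Text: 'tin fun dot cap dig tin'
Splitting by whitespace:
  Word 1: 'tin'
  Word 2: 'fun'
  Word 3: 'dot'
  Word 4: 'cap'
  Word 5: 'dig'
  Word 6: 'tin'
Total whole words: 6

6


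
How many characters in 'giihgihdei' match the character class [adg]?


Character class [adg] matches any of: {a, d, g}
Scanning string 'giihgihdei' character by character:
  pos 0: 'g' -> MATCH
  pos 1: 'i' -> no
  pos 2: 'i' -> no
  pos 3: 'h' -> no
  pos 4: 'g' -> MATCH
  pos 5: 'i' -> no
  pos 6: 'h' -> no
  pos 7: 'd' -> MATCH
  pos 8: 'e' -> no
  pos 9: 'i' -> no
Total matches: 3

3


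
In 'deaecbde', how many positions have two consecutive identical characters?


Looking for consecutive identical characters in 'deaecbde':
  pos 0-1: 'd' vs 'e' -> different
  pos 1-2: 'e' vs 'a' -> different
  pos 2-3: 'a' vs 'e' -> different
  pos 3-4: 'e' vs 'c' -> different
  pos 4-5: 'c' vs 'b' -> different
  pos 5-6: 'b' vs 'd' -> different
  pos 6-7: 'd' vs 'e' -> different
Consecutive identical pairs: []
Count: 0

0


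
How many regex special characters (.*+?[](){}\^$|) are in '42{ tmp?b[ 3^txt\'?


Regex special characters are: . * + ? [ ] ( ) { } \ ^ $ |
Scanning '42{ tmp?b[ 3^txt\':
  pos 2: '{' -> SPECIAL
  pos 7: '?' -> SPECIAL
  pos 9: '[' -> SPECIAL
  pos 12: '^' -> SPECIAL
  pos 16: '\' -> SPECIAL
Special chars found: ['{', '?', '[', '^', '\\']
Total: 5

5


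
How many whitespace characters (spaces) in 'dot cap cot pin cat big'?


\s matches whitespace characters (spaces, tabs, etc.).
Text: 'dot cap cot pin cat big'
This text has 6 words separated by spaces.
Number of spaces = number of words - 1 = 6 - 1 = 5

5


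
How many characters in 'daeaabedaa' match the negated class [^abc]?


Negated class [^abc] matches any char NOT in {a, b, c}
Scanning 'daeaabedaa':
  pos 0: 'd' -> MATCH
  pos 1: 'a' -> no (excluded)
  pos 2: 'e' -> MATCH
  pos 3: 'a' -> no (excluded)
  pos 4: 'a' -> no (excluded)
  pos 5: 'b' -> no (excluded)
  pos 6: 'e' -> MATCH
  pos 7: 'd' -> MATCH
  pos 8: 'a' -> no (excluded)
  pos 9: 'a' -> no (excluded)
Total matches: 4

4


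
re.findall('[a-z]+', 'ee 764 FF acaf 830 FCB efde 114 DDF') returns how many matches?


Pattern '[a-z]+' finds one or more lowercase letters.
Text: 'ee 764 FF acaf 830 FCB efde 114 DDF'
Scanning for matches:
  Match 1: 'ee'
  Match 2: 'acaf'
  Match 3: 'efde'
Total matches: 3

3


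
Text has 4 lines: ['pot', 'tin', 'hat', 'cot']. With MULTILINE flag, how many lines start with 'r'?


With MULTILINE flag, ^ matches the start of each line.
Lines: ['pot', 'tin', 'hat', 'cot']
Checking which lines start with 'r':
  Line 1: 'pot' -> no
  Line 2: 'tin' -> no
  Line 3: 'hat' -> no
  Line 4: 'cot' -> no
Matching lines: []
Count: 0

0


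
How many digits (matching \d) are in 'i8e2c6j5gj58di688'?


\d matches any digit 0-9.
Scanning 'i8e2c6j5gj58di688':
  pos 1: '8' -> DIGIT
  pos 3: '2' -> DIGIT
  pos 5: '6' -> DIGIT
  pos 7: '5' -> DIGIT
  pos 10: '5' -> DIGIT
  pos 11: '8' -> DIGIT
  pos 14: '6' -> DIGIT
  pos 15: '8' -> DIGIT
  pos 16: '8' -> DIGIT
Digits found: ['8', '2', '6', '5', '5', '8', '6', '8', '8']
Total: 9

9


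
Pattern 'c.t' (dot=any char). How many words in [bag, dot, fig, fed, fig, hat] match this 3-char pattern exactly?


Pattern 'c.t' means: starts with 'c', any single char, ends with 't'.
Checking each word (must be exactly 3 chars):
  'bag' (len=3): no
  'dot' (len=3): no
  'fig' (len=3): no
  'fed' (len=3): no
  'fig' (len=3): no
  'hat' (len=3): no
Matching words: []
Total: 0

0


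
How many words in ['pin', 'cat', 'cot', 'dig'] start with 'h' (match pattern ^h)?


Pattern ^h anchors to start of word. Check which words begin with 'h':
  'pin' -> no
  'cat' -> no
  'cot' -> no
  'dig' -> no
Matching words: []
Count: 0

0


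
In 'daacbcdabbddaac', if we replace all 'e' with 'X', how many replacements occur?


re.sub('e', 'X', text) replaces every occurrence of 'e' with 'X'.
Text: 'daacbcdabbddaac'
Scanning for 'e':
Total replacements: 0

0


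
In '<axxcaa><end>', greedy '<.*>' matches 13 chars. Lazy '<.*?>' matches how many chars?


Greedy '<.*>' tries to match as MUCH as possible.
Lazy '<.*?>' tries to match as LITTLE as possible.

String: '<axxcaa><end>'
Greedy '<.*>' starts at first '<' and extends to the LAST '>': '<axxcaa><end>' (13 chars)
Lazy '<.*?>' starts at first '<' and stops at the FIRST '>': '<axxcaa>' (8 chars)

8


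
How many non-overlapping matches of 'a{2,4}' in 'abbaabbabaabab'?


Pattern 'a{2,4}' matches between 2 and 4 consecutive a's (greedy).
String: 'abbaabbabaabab'
Finding runs of a's and applying greedy matching:
  Run at pos 0: 'a' (length 1)
  Run at pos 3: 'aa' (length 2)
  Run at pos 7: 'a' (length 1)
  Run at pos 9: 'aa' (length 2)
  Run at pos 12: 'a' (length 1)
Matches: ['aa', 'aa']
Count: 2

2


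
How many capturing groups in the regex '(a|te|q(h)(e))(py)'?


To count capturing groups, count each '(' that starts a group.
Pattern: '(a|te|q(h)(e))(py)'
Walking through the pattern:
  Position 0: '(' -> group #1
  Position 7: '(' -> group #2
  Position 10: '(' -> group #3
  Position 14: '(' -> group #4
Total capturing groups: 4

4


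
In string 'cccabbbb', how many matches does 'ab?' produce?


Pattern 'ab?' matches 'a' optionally followed by 'b'.
String: 'cccabbbb'
Scanning left to right for 'a' then checking next char:
  Match 1: 'ab' (a followed by b)
Total matches: 1

1


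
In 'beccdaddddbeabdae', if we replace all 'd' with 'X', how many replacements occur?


re.sub('d', 'X', text) replaces every occurrence of 'd' with 'X'.
Text: 'beccdaddddbeabdae'
Scanning for 'd':
  pos 4: 'd' -> replacement #1
  pos 6: 'd' -> replacement #2
  pos 7: 'd' -> replacement #3
  pos 8: 'd' -> replacement #4
  pos 9: 'd' -> replacement #5
  pos 14: 'd' -> replacement #6
Total replacements: 6

6


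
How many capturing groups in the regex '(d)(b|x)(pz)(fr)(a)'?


To count capturing groups, count each '(' that starts a group.
Pattern: '(d)(b|x)(pz)(fr)(a)'
Walking through the pattern:
  Position 0: '(' -> group #1
  Position 3: '(' -> group #2
  Position 8: '(' -> group #3
  Position 12: '(' -> group #4
  Position 16: '(' -> group #5
Total capturing groups: 5

5


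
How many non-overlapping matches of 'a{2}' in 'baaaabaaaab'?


Pattern 'a{2}' matches exactly 2 consecutive a's (greedy, non-overlapping).
String: 'baaaabaaaab'
Scanning for runs of a's:
  Run at pos 1: 'aaaa' (length 4) -> 2 match(es)
  Run at pos 6: 'aaaa' (length 4) -> 2 match(es)
Matches found: ['aa', 'aa', 'aa', 'aa']
Total: 4

4


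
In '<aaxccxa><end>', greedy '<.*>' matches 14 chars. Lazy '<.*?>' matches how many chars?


Greedy '<.*>' tries to match as MUCH as possible.
Lazy '<.*?>' tries to match as LITTLE as possible.

String: '<aaxccxa><end>'
Greedy '<.*>' starts at first '<' and extends to the LAST '>': '<aaxccxa><end>' (14 chars)
Lazy '<.*?>' starts at first '<' and stops at the FIRST '>': '<aaxccxa>' (9 chars)

9


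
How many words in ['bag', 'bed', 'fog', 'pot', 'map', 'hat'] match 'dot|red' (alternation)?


Alternation 'dot|red' matches either 'dot' or 'red'.
Checking each word:
  'bag' -> no
  'bed' -> no
  'fog' -> no
  'pot' -> no
  'map' -> no
  'hat' -> no
Matches: []
Count: 0

0


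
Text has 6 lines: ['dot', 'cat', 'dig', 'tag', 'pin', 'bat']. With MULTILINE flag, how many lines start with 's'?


With MULTILINE flag, ^ matches the start of each line.
Lines: ['dot', 'cat', 'dig', 'tag', 'pin', 'bat']
Checking which lines start with 's':
  Line 1: 'dot' -> no
  Line 2: 'cat' -> no
  Line 3: 'dig' -> no
  Line 4: 'tag' -> no
  Line 5: 'pin' -> no
  Line 6: 'bat' -> no
Matching lines: []
Count: 0

0


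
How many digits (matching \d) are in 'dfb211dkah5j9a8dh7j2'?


\d matches any digit 0-9.
Scanning 'dfb211dkah5j9a8dh7j2':
  pos 3: '2' -> DIGIT
  pos 4: '1' -> DIGIT
  pos 5: '1' -> DIGIT
  pos 10: '5' -> DIGIT
  pos 12: '9' -> DIGIT
  pos 14: '8' -> DIGIT
  pos 17: '7' -> DIGIT
  pos 19: '2' -> DIGIT
Digits found: ['2', '1', '1', '5', '9', '8', '7', '2']
Total: 8

8


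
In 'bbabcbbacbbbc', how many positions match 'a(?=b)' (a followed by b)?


Lookahead 'a(?=b)' matches 'a' only when followed by 'b'.
String: 'bbabcbbacbbbc'
Checking each position where char is 'a':
  pos 2: 'a' -> MATCH (next='b')
  pos 7: 'a' -> no (next='c')
Matching positions: [2]
Count: 1

1


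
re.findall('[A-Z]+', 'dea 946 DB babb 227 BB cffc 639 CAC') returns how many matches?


Pattern '[A-Z]+' finds one or more uppercase letters.
Text: 'dea 946 DB babb 227 BB cffc 639 CAC'
Scanning for matches:
  Match 1: 'DB'
  Match 2: 'BB'
  Match 3: 'CAC'
Total matches: 3

3


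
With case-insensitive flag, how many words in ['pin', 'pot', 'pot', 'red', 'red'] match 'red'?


Case-insensitive matching: compare each word's lowercase form to 'red'.
  'pin' -> lower='pin' -> no
  'pot' -> lower='pot' -> no
  'pot' -> lower='pot' -> no
  'red' -> lower='red' -> MATCH
  'red' -> lower='red' -> MATCH
Matches: ['red', 'red']
Count: 2

2


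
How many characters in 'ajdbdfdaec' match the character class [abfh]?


Character class [abfh] matches any of: {a, b, f, h}
Scanning string 'ajdbdfdaec' character by character:
  pos 0: 'a' -> MATCH
  pos 1: 'j' -> no
  pos 2: 'd' -> no
  pos 3: 'b' -> MATCH
  pos 4: 'd' -> no
  pos 5: 'f' -> MATCH
  pos 6: 'd' -> no
  pos 7: 'a' -> MATCH
  pos 8: 'e' -> no
  pos 9: 'c' -> no
Total matches: 4

4


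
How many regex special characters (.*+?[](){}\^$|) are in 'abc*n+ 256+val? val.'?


Regex special characters are: . * + ? [ ] ( ) { } \ ^ $ |
Scanning 'abc*n+ 256+val? val.':
  pos 3: '*' -> SPECIAL
  pos 5: '+' -> SPECIAL
  pos 10: '+' -> SPECIAL
  pos 14: '?' -> SPECIAL
  pos 19: '.' -> SPECIAL
Special chars found: ['*', '+', '+', '?', '.']
Total: 5

5


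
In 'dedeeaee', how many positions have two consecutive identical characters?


Looking for consecutive identical characters in 'dedeeaee':
  pos 0-1: 'd' vs 'e' -> different
  pos 1-2: 'e' vs 'd' -> different
  pos 2-3: 'd' vs 'e' -> different
  pos 3-4: 'e' vs 'e' -> MATCH ('ee')
  pos 4-5: 'e' vs 'a' -> different
  pos 5-6: 'a' vs 'e' -> different
  pos 6-7: 'e' vs 'e' -> MATCH ('ee')
Consecutive identical pairs: ['ee', 'ee']
Count: 2

2


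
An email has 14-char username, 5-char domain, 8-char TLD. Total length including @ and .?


An email address has format: username@domain.tld
Username length: 14
'@' character: 1
Domain length: 5
'.' character: 1
TLD length: 8
Total = 14 + 1 + 5 + 1 + 8 = 29

29


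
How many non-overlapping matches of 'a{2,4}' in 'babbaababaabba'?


Pattern 'a{2,4}' matches between 2 and 4 consecutive a's (greedy).
String: 'babbaababaabba'
Finding runs of a's and applying greedy matching:
  Run at pos 1: 'a' (length 1)
  Run at pos 4: 'aa' (length 2)
  Run at pos 7: 'a' (length 1)
  Run at pos 9: 'aa' (length 2)
  Run at pos 13: 'a' (length 1)
Matches: ['aa', 'aa']
Count: 2

2


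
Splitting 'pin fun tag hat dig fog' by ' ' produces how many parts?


Splitting by ' ' breaks the string at each occurrence of the separator.
Text: 'pin fun tag hat dig fog'
Parts after split:
  Part 1: 'pin'
  Part 2: 'fun'
  Part 3: 'tag'
  Part 4: 'hat'
  Part 5: 'dig'
  Part 6: 'fog'
Total parts: 6

6


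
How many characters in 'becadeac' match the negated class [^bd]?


Negated class [^bd] matches any char NOT in {b, d}
Scanning 'becadeac':
  pos 0: 'b' -> no (excluded)
  pos 1: 'e' -> MATCH
  pos 2: 'c' -> MATCH
  pos 3: 'a' -> MATCH
  pos 4: 'd' -> no (excluded)
  pos 5: 'e' -> MATCH
  pos 6: 'a' -> MATCH
  pos 7: 'c' -> MATCH
Total matches: 6

6


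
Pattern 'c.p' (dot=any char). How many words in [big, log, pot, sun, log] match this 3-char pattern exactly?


Pattern 'c.p' means: starts with 'c', any single char, ends with 'p'.
Checking each word (must be exactly 3 chars):
  'big' (len=3): no
  'log' (len=3): no
  'pot' (len=3): no
  'sun' (len=3): no
  'log' (len=3): no
Matching words: []
Total: 0

0


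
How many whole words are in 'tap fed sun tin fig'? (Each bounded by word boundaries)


Word boundaries (\b) mark the start/end of each word.
Text: 'tap fed sun tin fig'
Splitting by whitespace:
  Word 1: 'tap'
  Word 2: 'fed'
  Word 3: 'sun'
  Word 4: 'tin'
  Word 5: 'fig'
Total whole words: 5

5


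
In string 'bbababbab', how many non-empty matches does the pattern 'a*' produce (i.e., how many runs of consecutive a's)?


Pattern 'a*' matches zero or more a's. We want non-empty runs of consecutive a's.
String: 'bbababbab'
Walking through the string to find runs of a's:
  Run 1: positions 2-2 -> 'a'
  Run 2: positions 4-4 -> 'a'
  Run 3: positions 7-7 -> 'a'
Non-empty runs found: ['a', 'a', 'a']
Count: 3

3


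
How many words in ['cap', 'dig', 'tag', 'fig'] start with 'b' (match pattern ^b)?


Pattern ^b anchors to start of word. Check which words begin with 'b':
  'cap' -> no
  'dig' -> no
  'tag' -> no
  'fig' -> no
Matching words: []
Count: 0

0


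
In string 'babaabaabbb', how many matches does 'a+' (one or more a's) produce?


Pattern 'a+' matches one or more consecutive a's.
String: 'babaabaabbb'
Scanning for runs of a:
  Match 1: 'a' (length 1)
  Match 2: 'aa' (length 2)
  Match 3: 'aa' (length 2)
Total matches: 3

3


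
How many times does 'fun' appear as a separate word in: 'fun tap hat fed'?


Scanning each word for exact match 'fun':
  Word 1: 'fun' -> MATCH
  Word 2: 'tap' -> no
  Word 3: 'hat' -> no
  Word 4: 'fed' -> no
Total matches: 1

1


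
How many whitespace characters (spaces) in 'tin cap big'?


\s matches whitespace characters (spaces, tabs, etc.).
Text: 'tin cap big'
This text has 3 words separated by spaces.
Number of spaces = number of words - 1 = 3 - 1 = 2

2


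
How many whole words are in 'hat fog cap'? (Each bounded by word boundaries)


Word boundaries (\b) mark the start/end of each word.
Text: 'hat fog cap'
Splitting by whitespace:
  Word 1: 'hat'
  Word 2: 'fog'
  Word 3: 'cap'
Total whole words: 3

3


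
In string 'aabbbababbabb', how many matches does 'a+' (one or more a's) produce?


Pattern 'a+' matches one or more consecutive a's.
String: 'aabbbababbabb'
Scanning for runs of a:
  Match 1: 'aa' (length 2)
  Match 2: 'a' (length 1)
  Match 3: 'a' (length 1)
  Match 4: 'a' (length 1)
Total matches: 4

4


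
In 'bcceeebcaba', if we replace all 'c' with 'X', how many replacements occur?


re.sub('c', 'X', text) replaces every occurrence of 'c' with 'X'.
Text: 'bcceeebcaba'
Scanning for 'c':
  pos 1: 'c' -> replacement #1
  pos 2: 'c' -> replacement #2
  pos 7: 'c' -> replacement #3
Total replacements: 3

3


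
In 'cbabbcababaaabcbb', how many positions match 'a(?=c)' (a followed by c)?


Lookahead 'a(?=c)' matches 'a' only when followed by 'c'.
String: 'cbabbcababaaabcbb'
Checking each position where char is 'a':
  pos 2: 'a' -> no (next='b')
  pos 6: 'a' -> no (next='b')
  pos 8: 'a' -> no (next='b')
  pos 10: 'a' -> no (next='a')
  pos 11: 'a' -> no (next='a')
  pos 12: 'a' -> no (next='b')
Matching positions: []
Count: 0

0


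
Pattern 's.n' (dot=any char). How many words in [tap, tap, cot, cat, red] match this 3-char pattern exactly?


Pattern 's.n' means: starts with 's', any single char, ends with 'n'.
Checking each word (must be exactly 3 chars):
  'tap' (len=3): no
  'tap' (len=3): no
  'cot' (len=3): no
  'cat' (len=3): no
  'red' (len=3): no
Matching words: []
Total: 0

0


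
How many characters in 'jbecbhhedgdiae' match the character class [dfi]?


Character class [dfi] matches any of: {d, f, i}
Scanning string 'jbecbhhedgdiae' character by character:
  pos 0: 'j' -> no
  pos 1: 'b' -> no
  pos 2: 'e' -> no
  pos 3: 'c' -> no
  pos 4: 'b' -> no
  pos 5: 'h' -> no
  pos 6: 'h' -> no
  pos 7: 'e' -> no
  pos 8: 'd' -> MATCH
  pos 9: 'g' -> no
  pos 10: 'd' -> MATCH
  pos 11: 'i' -> MATCH
  pos 12: 'a' -> no
  pos 13: 'e' -> no
Total matches: 3

3


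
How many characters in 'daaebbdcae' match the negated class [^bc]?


Negated class [^bc] matches any char NOT in {b, c}
Scanning 'daaebbdcae':
  pos 0: 'd' -> MATCH
  pos 1: 'a' -> MATCH
  pos 2: 'a' -> MATCH
  pos 3: 'e' -> MATCH
  pos 4: 'b' -> no (excluded)
  pos 5: 'b' -> no (excluded)
  pos 6: 'd' -> MATCH
  pos 7: 'c' -> no (excluded)
  pos 8: 'a' -> MATCH
  pos 9: 'e' -> MATCH
Total matches: 7

7


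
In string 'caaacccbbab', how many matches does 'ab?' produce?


Pattern 'ab?' matches 'a' optionally followed by 'b'.
String: 'caaacccbbab'
Scanning left to right for 'a' then checking next char:
  Match 1: 'a' (a not followed by b)
  Match 2: 'a' (a not followed by b)
  Match 3: 'a' (a not followed by b)
  Match 4: 'ab' (a followed by b)
Total matches: 4

4


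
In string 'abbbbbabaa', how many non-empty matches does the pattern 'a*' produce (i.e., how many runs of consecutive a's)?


Pattern 'a*' matches zero or more a's. We want non-empty runs of consecutive a's.
String: 'abbbbbabaa'
Walking through the string to find runs of a's:
  Run 1: positions 0-0 -> 'a'
  Run 2: positions 6-6 -> 'a'
  Run 3: positions 8-9 -> 'aa'
Non-empty runs found: ['a', 'a', 'aa']
Count: 3

3


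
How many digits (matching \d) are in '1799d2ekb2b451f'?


\d matches any digit 0-9.
Scanning '1799d2ekb2b451f':
  pos 0: '1' -> DIGIT
  pos 1: '7' -> DIGIT
  pos 2: '9' -> DIGIT
  pos 3: '9' -> DIGIT
  pos 5: '2' -> DIGIT
  pos 9: '2' -> DIGIT
  pos 11: '4' -> DIGIT
  pos 12: '5' -> DIGIT
  pos 13: '1' -> DIGIT
Digits found: ['1', '7', '9', '9', '2', '2', '4', '5', '1']
Total: 9

9


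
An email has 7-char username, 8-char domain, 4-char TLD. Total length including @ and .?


An email address has format: username@domain.tld
Username length: 7
'@' character: 1
Domain length: 8
'.' character: 1
TLD length: 4
Total = 7 + 1 + 8 + 1 + 4 = 21

21


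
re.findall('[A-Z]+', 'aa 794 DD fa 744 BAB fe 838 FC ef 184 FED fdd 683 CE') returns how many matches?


Pattern '[A-Z]+' finds one or more uppercase letters.
Text: 'aa 794 DD fa 744 BAB fe 838 FC ef 184 FED fdd 683 CE'
Scanning for matches:
  Match 1: 'DD'
  Match 2: 'BAB'
  Match 3: 'FC'
  Match 4: 'FED'
  Match 5: 'CE'
Total matches: 5

5


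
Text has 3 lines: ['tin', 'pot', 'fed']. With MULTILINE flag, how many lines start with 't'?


With MULTILINE flag, ^ matches the start of each line.
Lines: ['tin', 'pot', 'fed']
Checking which lines start with 't':
  Line 1: 'tin' -> MATCH
  Line 2: 'pot' -> no
  Line 3: 'fed' -> no
Matching lines: ['tin']
Count: 1

1


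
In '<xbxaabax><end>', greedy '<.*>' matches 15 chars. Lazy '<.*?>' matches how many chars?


Greedy '<.*>' tries to match as MUCH as possible.
Lazy '<.*?>' tries to match as LITTLE as possible.

String: '<xbxaabax><end>'
Greedy '<.*>' starts at first '<' and extends to the LAST '>': '<xbxaabax><end>' (15 chars)
Lazy '<.*?>' starts at first '<' and stops at the FIRST '>': '<xbxaabax>' (10 chars)

10


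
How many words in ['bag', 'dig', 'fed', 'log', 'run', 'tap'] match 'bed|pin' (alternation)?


Alternation 'bed|pin' matches either 'bed' or 'pin'.
Checking each word:
  'bag' -> no
  'dig' -> no
  'fed' -> no
  'log' -> no
  'run' -> no
  'tap' -> no
Matches: []
Count: 0

0


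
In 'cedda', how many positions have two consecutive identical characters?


Looking for consecutive identical characters in 'cedda':
  pos 0-1: 'c' vs 'e' -> different
  pos 1-2: 'e' vs 'd' -> different
  pos 2-3: 'd' vs 'd' -> MATCH ('dd')
  pos 3-4: 'd' vs 'a' -> different
Consecutive identical pairs: ['dd']
Count: 1

1


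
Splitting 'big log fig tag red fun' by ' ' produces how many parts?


Splitting by ' ' breaks the string at each occurrence of the separator.
Text: 'big log fig tag red fun'
Parts after split:
  Part 1: 'big'
  Part 2: 'log'
  Part 3: 'fig'
  Part 4: 'tag'
  Part 5: 'red'
  Part 6: 'fun'
Total parts: 6

6


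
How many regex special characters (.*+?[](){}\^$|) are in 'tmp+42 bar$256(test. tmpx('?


Regex special characters are: . * + ? [ ] ( ) { } \ ^ $ |
Scanning 'tmp+42 bar$256(test. tmpx(':
  pos 3: '+' -> SPECIAL
  pos 10: '$' -> SPECIAL
  pos 14: '(' -> SPECIAL
  pos 19: '.' -> SPECIAL
  pos 25: '(' -> SPECIAL
Special chars found: ['+', '$', '(', '.', '(']
Total: 5

5


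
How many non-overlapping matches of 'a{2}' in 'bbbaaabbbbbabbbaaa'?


Pattern 'a{2}' matches exactly 2 consecutive a's (greedy, non-overlapping).
String: 'bbbaaabbbbbabbbaaa'
Scanning for runs of a's:
  Run at pos 3: 'aaa' (length 3) -> 1 match(es)
  Run at pos 11: 'a' (length 1) -> 0 match(es)
  Run at pos 15: 'aaa' (length 3) -> 1 match(es)
Matches found: ['aa', 'aa']
Total: 2

2


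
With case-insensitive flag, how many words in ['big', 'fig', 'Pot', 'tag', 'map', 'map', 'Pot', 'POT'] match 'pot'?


Case-insensitive matching: compare each word's lowercase form to 'pot'.
  'big' -> lower='big' -> no
  'fig' -> lower='fig' -> no
  'Pot' -> lower='pot' -> MATCH
  'tag' -> lower='tag' -> no
  'map' -> lower='map' -> no
  'map' -> lower='map' -> no
  'Pot' -> lower='pot' -> MATCH
  'POT' -> lower='pot' -> MATCH
Matches: ['Pot', 'Pot', 'POT']
Count: 3

3


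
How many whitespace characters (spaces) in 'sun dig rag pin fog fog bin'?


\s matches whitespace characters (spaces, tabs, etc.).
Text: 'sun dig rag pin fog fog bin'
This text has 7 words separated by spaces.
Number of spaces = number of words - 1 = 7 - 1 = 6

6


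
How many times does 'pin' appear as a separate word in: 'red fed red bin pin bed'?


Scanning each word for exact match 'pin':
  Word 1: 'red' -> no
  Word 2: 'fed' -> no
  Word 3: 'red' -> no
  Word 4: 'bin' -> no
  Word 5: 'pin' -> MATCH
  Word 6: 'bed' -> no
Total matches: 1

1


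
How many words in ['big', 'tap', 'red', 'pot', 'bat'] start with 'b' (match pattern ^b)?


Pattern ^b anchors to start of word. Check which words begin with 'b':
  'big' -> MATCH (starts with 'b')
  'tap' -> no
  'red' -> no
  'pot' -> no
  'bat' -> MATCH (starts with 'b')
Matching words: ['big', 'bat']
Count: 2

2


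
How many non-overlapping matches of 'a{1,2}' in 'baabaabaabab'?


Pattern 'a{1,2}' matches between 1 and 2 consecutive a's (greedy).
String: 'baabaabaabab'
Finding runs of a's and applying greedy matching:
  Run at pos 1: 'aa' (length 2)
  Run at pos 4: 'aa' (length 2)
  Run at pos 7: 'aa' (length 2)
  Run at pos 10: 'a' (length 1)
Matches: ['aa', 'aa', 'aa', 'a']
Count: 4

4


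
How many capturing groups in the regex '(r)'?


To count capturing groups, count each '(' that starts a group.
Pattern: '(r)'
Walking through the pattern:
  Position 0: '(' -> group #1
Total capturing groups: 1

1


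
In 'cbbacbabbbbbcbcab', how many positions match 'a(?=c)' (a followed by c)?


Lookahead 'a(?=c)' matches 'a' only when followed by 'c'.
String: 'cbbacbabbbbbcbcab'
Checking each position where char is 'a':
  pos 3: 'a' -> MATCH (next='c')
  pos 6: 'a' -> no (next='b')
  pos 15: 'a' -> no (next='b')
Matching positions: [3]
Count: 1

1


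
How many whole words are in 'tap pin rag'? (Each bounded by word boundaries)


Word boundaries (\b) mark the start/end of each word.
Text: 'tap pin rag'
Splitting by whitespace:
  Word 1: 'tap'
  Word 2: 'pin'
  Word 3: 'rag'
Total whole words: 3

3


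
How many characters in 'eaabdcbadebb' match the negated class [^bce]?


Negated class [^bce] matches any char NOT in {b, c, e}
Scanning 'eaabdcbadebb':
  pos 0: 'e' -> no (excluded)
  pos 1: 'a' -> MATCH
  pos 2: 'a' -> MATCH
  pos 3: 'b' -> no (excluded)
  pos 4: 'd' -> MATCH
  pos 5: 'c' -> no (excluded)
  pos 6: 'b' -> no (excluded)
  pos 7: 'a' -> MATCH
  pos 8: 'd' -> MATCH
  pos 9: 'e' -> no (excluded)
  pos 10: 'b' -> no (excluded)
  pos 11: 'b' -> no (excluded)
Total matches: 5

5


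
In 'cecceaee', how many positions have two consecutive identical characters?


Looking for consecutive identical characters in 'cecceaee':
  pos 0-1: 'c' vs 'e' -> different
  pos 1-2: 'e' vs 'c' -> different
  pos 2-3: 'c' vs 'c' -> MATCH ('cc')
  pos 3-4: 'c' vs 'e' -> different
  pos 4-5: 'e' vs 'a' -> different
  pos 5-6: 'a' vs 'e' -> different
  pos 6-7: 'e' vs 'e' -> MATCH ('ee')
Consecutive identical pairs: ['cc', 'ee']
Count: 2

2


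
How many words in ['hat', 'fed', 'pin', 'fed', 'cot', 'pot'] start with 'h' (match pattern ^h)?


Pattern ^h anchors to start of word. Check which words begin with 'h':
  'hat' -> MATCH (starts with 'h')
  'fed' -> no
  'pin' -> no
  'fed' -> no
  'cot' -> no
  'pot' -> no
Matching words: ['hat']
Count: 1

1


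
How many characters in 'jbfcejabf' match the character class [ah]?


Character class [ah] matches any of: {a, h}
Scanning string 'jbfcejabf' character by character:
  pos 0: 'j' -> no
  pos 1: 'b' -> no
  pos 2: 'f' -> no
  pos 3: 'c' -> no
  pos 4: 'e' -> no
  pos 5: 'j' -> no
  pos 6: 'a' -> MATCH
  pos 7: 'b' -> no
  pos 8: 'f' -> no
Total matches: 1

1


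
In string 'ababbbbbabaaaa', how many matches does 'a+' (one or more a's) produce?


Pattern 'a+' matches one or more consecutive a's.
String: 'ababbbbbabaaaa'
Scanning for runs of a:
  Match 1: 'a' (length 1)
  Match 2: 'a' (length 1)
  Match 3: 'a' (length 1)
  Match 4: 'aaaa' (length 4)
Total matches: 4

4


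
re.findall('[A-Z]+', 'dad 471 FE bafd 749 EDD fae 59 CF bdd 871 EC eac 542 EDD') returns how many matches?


Pattern '[A-Z]+' finds one or more uppercase letters.
Text: 'dad 471 FE bafd 749 EDD fae 59 CF bdd 871 EC eac 542 EDD'
Scanning for matches:
  Match 1: 'FE'
  Match 2: 'EDD'
  Match 3: 'CF'
  Match 4: 'EC'
  Match 5: 'EDD'
Total matches: 5

5


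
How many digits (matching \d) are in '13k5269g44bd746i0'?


\d matches any digit 0-9.
Scanning '13k5269g44bd746i0':
  pos 0: '1' -> DIGIT
  pos 1: '3' -> DIGIT
  pos 3: '5' -> DIGIT
  pos 4: '2' -> DIGIT
  pos 5: '6' -> DIGIT
  pos 6: '9' -> DIGIT
  pos 8: '4' -> DIGIT
  pos 9: '4' -> DIGIT
  pos 12: '7' -> DIGIT
  pos 13: '4' -> DIGIT
  pos 14: '6' -> DIGIT
  pos 16: '0' -> DIGIT
Digits found: ['1', '3', '5', '2', '6', '9', '4', '4', '7', '4', '6', '0']
Total: 12

12


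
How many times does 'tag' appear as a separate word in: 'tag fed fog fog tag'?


Scanning each word for exact match 'tag':
  Word 1: 'tag' -> MATCH
  Word 2: 'fed' -> no
  Word 3: 'fog' -> no
  Word 4: 'fog' -> no
  Word 5: 'tag' -> MATCH
Total matches: 2

2


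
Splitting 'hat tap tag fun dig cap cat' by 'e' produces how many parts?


Splitting by 'e' breaks the string at each occurrence of the separator.
Text: 'hat tap tag fun dig cap cat'
Parts after split:
  Part 1: 'hat tap tag fun dig cap cat'
Total parts: 1

1


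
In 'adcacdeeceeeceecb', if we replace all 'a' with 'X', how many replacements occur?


re.sub('a', 'X', text) replaces every occurrence of 'a' with 'X'.
Text: 'adcacdeeceeeceecb'
Scanning for 'a':
  pos 0: 'a' -> replacement #1
  pos 3: 'a' -> replacement #2
Total replacements: 2

2


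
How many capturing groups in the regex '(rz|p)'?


To count capturing groups, count each '(' that starts a group.
Pattern: '(rz|p)'
Walking through the pattern:
  Position 0: '(' -> group #1
Total capturing groups: 1

1


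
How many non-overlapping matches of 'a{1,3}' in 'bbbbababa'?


Pattern 'a{1,3}' matches between 1 and 3 consecutive a's (greedy).
String: 'bbbbababa'
Finding runs of a's and applying greedy matching:
  Run at pos 4: 'a' (length 1)
  Run at pos 6: 'a' (length 1)
  Run at pos 8: 'a' (length 1)
Matches: ['a', 'a', 'a']
Count: 3

3


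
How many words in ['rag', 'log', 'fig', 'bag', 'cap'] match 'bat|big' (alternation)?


Alternation 'bat|big' matches either 'bat' or 'big'.
Checking each word:
  'rag' -> no
  'log' -> no
  'fig' -> no
  'bag' -> no
  'cap' -> no
Matches: []
Count: 0

0


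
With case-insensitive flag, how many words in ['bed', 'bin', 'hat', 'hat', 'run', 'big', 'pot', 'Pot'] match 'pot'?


Case-insensitive matching: compare each word's lowercase form to 'pot'.
  'bed' -> lower='bed' -> no
  'bin' -> lower='bin' -> no
  'hat' -> lower='hat' -> no
  'hat' -> lower='hat' -> no
  'run' -> lower='run' -> no
  'big' -> lower='big' -> no
  'pot' -> lower='pot' -> MATCH
  'Pot' -> lower='pot' -> MATCH
Matches: ['pot', 'Pot']
Count: 2

2


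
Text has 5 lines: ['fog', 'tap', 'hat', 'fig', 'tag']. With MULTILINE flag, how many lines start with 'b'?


With MULTILINE flag, ^ matches the start of each line.
Lines: ['fog', 'tap', 'hat', 'fig', 'tag']
Checking which lines start with 'b':
  Line 1: 'fog' -> no
  Line 2: 'tap' -> no
  Line 3: 'hat' -> no
  Line 4: 'fig' -> no
  Line 5: 'tag' -> no
Matching lines: []
Count: 0

0


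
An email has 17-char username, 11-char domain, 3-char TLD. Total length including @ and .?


An email address has format: username@domain.tld
Username length: 17
'@' character: 1
Domain length: 11
'.' character: 1
TLD length: 3
Total = 17 + 1 + 11 + 1 + 3 = 33

33


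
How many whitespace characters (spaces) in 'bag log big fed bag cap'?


\s matches whitespace characters (spaces, tabs, etc.).
Text: 'bag log big fed bag cap'
This text has 6 words separated by spaces.
Number of spaces = number of words - 1 = 6 - 1 = 5

5


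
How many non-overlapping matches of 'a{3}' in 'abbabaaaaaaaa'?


Pattern 'a{3}' matches exactly 3 consecutive a's (greedy, non-overlapping).
String: 'abbabaaaaaaaa'
Scanning for runs of a's:
  Run at pos 0: 'a' (length 1) -> 0 match(es)
  Run at pos 3: 'a' (length 1) -> 0 match(es)
  Run at pos 5: 'aaaaaaaa' (length 8) -> 2 match(es)
Matches found: ['aaa', 'aaa']
Total: 2

2


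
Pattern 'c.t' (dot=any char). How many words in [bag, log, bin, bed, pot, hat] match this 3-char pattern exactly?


Pattern 'c.t' means: starts with 'c', any single char, ends with 't'.
Checking each word (must be exactly 3 chars):
  'bag' (len=3): no
  'log' (len=3): no
  'bin' (len=3): no
  'bed' (len=3): no
  'pot' (len=3): no
  'hat' (len=3): no
Matching words: []
Total: 0

0


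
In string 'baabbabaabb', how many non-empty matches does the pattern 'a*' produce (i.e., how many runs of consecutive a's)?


Pattern 'a*' matches zero or more a's. We want non-empty runs of consecutive a's.
String: 'baabbabaabb'
Walking through the string to find runs of a's:
  Run 1: positions 1-2 -> 'aa'
  Run 2: positions 5-5 -> 'a'
  Run 3: positions 7-8 -> 'aa'
Non-empty runs found: ['aa', 'a', 'aa']
Count: 3

3


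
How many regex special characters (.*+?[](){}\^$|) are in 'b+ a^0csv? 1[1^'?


Regex special characters are: . * + ? [ ] ( ) { } \ ^ $ |
Scanning 'b+ a^0csv? 1[1^':
  pos 1: '+' -> SPECIAL
  pos 4: '^' -> SPECIAL
  pos 9: '?' -> SPECIAL
  pos 12: '[' -> SPECIAL
  pos 14: '^' -> SPECIAL
Special chars found: ['+', '^', '?', '[', '^']
Total: 5

5


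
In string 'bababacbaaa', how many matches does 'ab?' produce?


Pattern 'ab?' matches 'a' optionally followed by 'b'.
String: 'bababacbaaa'
Scanning left to right for 'a' then checking next char:
  Match 1: 'ab' (a followed by b)
  Match 2: 'ab' (a followed by b)
  Match 3: 'a' (a not followed by b)
  Match 4: 'a' (a not followed by b)
  Match 5: 'a' (a not followed by b)
  Match 6: 'a' (a not followed by b)
Total matches: 6

6


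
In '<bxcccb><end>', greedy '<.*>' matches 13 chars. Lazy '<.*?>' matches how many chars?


Greedy '<.*>' tries to match as MUCH as possible.
Lazy '<.*?>' tries to match as LITTLE as possible.

String: '<bxcccb><end>'
Greedy '<.*>' starts at first '<' and extends to the LAST '>': '<bxcccb><end>' (13 chars)
Lazy '<.*?>' starts at first '<' and stops at the FIRST '>': '<bxcccb>' (8 chars)

8


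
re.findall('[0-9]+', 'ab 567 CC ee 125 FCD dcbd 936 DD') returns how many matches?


Pattern '[0-9]+' finds one or more digits.
Text: 'ab 567 CC ee 125 FCD dcbd 936 DD'
Scanning for matches:
  Match 1: '567'
  Match 2: '125'
  Match 3: '936'
Total matches: 3

3


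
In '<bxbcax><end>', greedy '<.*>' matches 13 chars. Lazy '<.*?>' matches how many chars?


Greedy '<.*>' tries to match as MUCH as possible.
Lazy '<.*?>' tries to match as LITTLE as possible.

String: '<bxbcax><end>'
Greedy '<.*>' starts at first '<' and extends to the LAST '>': '<bxbcax><end>' (13 chars)
Lazy '<.*?>' starts at first '<' and stops at the FIRST '>': '<bxbcax>' (8 chars)

8


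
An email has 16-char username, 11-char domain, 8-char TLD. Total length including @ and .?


An email address has format: username@domain.tld
Username length: 16
'@' character: 1
Domain length: 11
'.' character: 1
TLD length: 8
Total = 16 + 1 + 11 + 1 + 8 = 37

37


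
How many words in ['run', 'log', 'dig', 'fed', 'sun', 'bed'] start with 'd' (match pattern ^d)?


Pattern ^d anchors to start of word. Check which words begin with 'd':
  'run' -> no
  'log' -> no
  'dig' -> MATCH (starts with 'd')
  'fed' -> no
  'sun' -> no
  'bed' -> no
Matching words: ['dig']
Count: 1

1


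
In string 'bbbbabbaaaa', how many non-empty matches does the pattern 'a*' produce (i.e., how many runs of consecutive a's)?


Pattern 'a*' matches zero or more a's. We want non-empty runs of consecutive a's.
String: 'bbbbabbaaaa'
Walking through the string to find runs of a's:
  Run 1: positions 4-4 -> 'a'
  Run 2: positions 7-10 -> 'aaaa'
Non-empty runs found: ['a', 'aaaa']
Count: 2

2


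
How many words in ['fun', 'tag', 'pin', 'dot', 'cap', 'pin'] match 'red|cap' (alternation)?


Alternation 'red|cap' matches either 'red' or 'cap'.
Checking each word:
  'fun' -> no
  'tag' -> no
  'pin' -> no
  'dot' -> no
  'cap' -> MATCH
  'pin' -> no
Matches: ['cap']
Count: 1

1
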